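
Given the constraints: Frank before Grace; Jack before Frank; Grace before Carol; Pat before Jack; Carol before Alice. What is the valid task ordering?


Constraints: Frank before Grace; Jack before Frank; Grace before Carol; Pat before Jack; Carol before Alice
Method: repeatedly schedule the remaining task that has no remaining task required before it.
  Step 1: remaining {Pat, Grace, Jack, Alice, Carol, Frank}; every task except Pat still has a predecessor pending → schedule Pat.
  Step 2: remaining {Grace, Jack, Alice, Carol, Frank}; every task except Jack still has a predecessor pending → schedule Jack.
  Step 3: remaining {Grace, Alice, Carol, Frank}; every task except Frank still has a predecessor pending → schedule Frank.
  Step 4: remaining {Grace, Alice, Carol}; every task except Grace still has a predecessor pending → schedule Grace.
  Step 5: remaining {Alice, Carol}; every task except Carol still has a predecessor pending → schedule Carol.
  Step 6: only Alice remains → schedule Alice.
Resulting order:

Pat → Jack → Frank → Grace → Carol → Alice


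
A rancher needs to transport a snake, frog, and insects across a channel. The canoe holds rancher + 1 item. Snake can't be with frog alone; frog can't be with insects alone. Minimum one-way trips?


1. rancher+frog → 2. rancher ← 3. rancher+snake → 4. rancher+frog ← 5. rancher+insects → 6. rancher ← 7. rancher+frog →
Minimum trips = 7

7


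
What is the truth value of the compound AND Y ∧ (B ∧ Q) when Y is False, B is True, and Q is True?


Y = False, B = True, Q = True
Step 1: B ∧ Q = True AND True = True
Step 2: Y ∧ True = False AND True = False
AND is true only when ALL operands are true.

False


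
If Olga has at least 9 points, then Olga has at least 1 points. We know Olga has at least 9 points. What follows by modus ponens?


Modus ponens: P → Q, P ⊢ Q
P: Olga has at least 9 points
Q: Olga has at least 1 points
We have P → Q and P is true.
By modus ponens, Q must be true.

Olga has at least 1 points


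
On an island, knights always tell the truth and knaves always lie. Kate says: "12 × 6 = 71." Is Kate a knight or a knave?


Statement: "12 × 6 = 71."
Actual: 12 × 6 = 72
Claimed: 71
Statement is FALSE → Kate lies → Knave

Knave


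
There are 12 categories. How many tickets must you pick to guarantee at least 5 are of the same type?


Pigeonhole: to guarantee k in one of n categories, need (k-1)×n + 1.
k = 5, n = 12
Minimum = (5-1) × 12 + 1 = 4 × 12 + 1

49


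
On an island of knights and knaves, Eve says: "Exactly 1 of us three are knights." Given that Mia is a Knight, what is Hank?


Eve claims exactly 1 knights among Eve, Mia, Hank.
Given: Mia is a Knight.

Case 1: Eve is a Knight (tells truth)
  Then exactly 1 of the three are knights.
  Counting Eve, Mia: 2 knight(s) so far. Need -1 more → impossible.
Case 2: Eve is a Knave (lies)
  Then the count is NOT 1.
  If Hank = Knave, count = 1 = 1 → claim would be true, contradicts lie.
  If Hank = Knight, count = 2 ≠ 1 → lie confirmed ✓

Hank is a Knight.

Knight


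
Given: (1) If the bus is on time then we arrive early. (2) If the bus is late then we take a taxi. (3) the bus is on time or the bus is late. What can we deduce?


Constructive dilemma: (P → Q) ∧ (R → S), P ∨ R ⊢ Q ∨ S
Premise 1: the bus is on time → we arrive early
Premise 2: the bus is late → we take a taxi
Premise 3: the bus is on time ∨ the bus is late
Case 1: Assuming the bus is on time, then by Premise 1, we arrive early.
Case 2: Assuming the bus is late, then by Premise 2, we take a taxi.
Since one of the bus is on time or the bus is late must hold, we get we arrive early or we take a taxi.

We arrive early or we take a taxi.


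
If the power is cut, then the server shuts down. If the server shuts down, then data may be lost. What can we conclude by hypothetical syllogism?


Hypothetical syllogism: P → Q, Q → R ⊢ P → R
Premise 1: the power is cut → the server shuts down
Premise 2: the server shuts down → data may be lost
Chain the implications: the middle term (the server shuts down) links the two.
Conclusion: If the power is cut, then data may be lost.

If the power is cut, then data may be lost.


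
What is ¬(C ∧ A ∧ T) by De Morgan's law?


De Morgan's law: ¬(P ∧ Q ∧ R) ≡ ¬P ∨ ¬Q ∨ ¬R
¬(C ∧ A ∧ T) = ¬C ∨ ¬A ∨ ¬T

¬C ∨ ¬A ∨ ¬T


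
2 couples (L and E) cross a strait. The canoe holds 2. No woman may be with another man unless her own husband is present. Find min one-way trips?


Label couples L and E.
1. WL+WE → (far: WL,WE; near: HL,HE)
2. WL ←   (far: WE; near: HL,HE,WL)
3. HL+HE → (far: HL,HE,WE; near: WL)
4. HL ←   (far: HE,WE; near: HL,WL)  — HL returns, since WL is alone on near bank
5. HL+WL → (far: all four; near: empty)
Every state respects the constraint.
Minimum trips = 5

5


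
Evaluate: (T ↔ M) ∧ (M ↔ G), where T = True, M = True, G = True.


T = True, M = True, G = True
Step 1: T ↔ M is true when T and M have the same value. Result: True
Step 2: M ↔ G is true when M and G have the same value. Result: True
Step 3: True ∧ True = True

True


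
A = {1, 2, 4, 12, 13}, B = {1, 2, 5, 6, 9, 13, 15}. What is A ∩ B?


A = {1, 2, 4, 12, 13}
B = {1, 2, 5, 6, 9, 13, 15}
Operation: intersection
Elements in both: 1, 2, 13

{1, 2, 13}


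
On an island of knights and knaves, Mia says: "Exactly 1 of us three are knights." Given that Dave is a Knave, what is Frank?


Mia claims exactly 1 knights among Mia, Dave, Frank.
Given: Dave is a Knave.

Case 1: Mia is a Knight (tells truth)
  Then exactly 1 of the three are knights.
  Counting Mia, Dave: 1 knight(s) so far. Need 0 more → Frank = Knave.
Case 2: Mia is a Knave (lies)
  Then the count is NOT 1.
  If Frank = Knight, count = 1 = 1 → claim would be true, contradicts lie.
  If Frank = Knave, count = 0 ≠ 1 → lie confirmed ✓

Frank is a Knave.

Knave


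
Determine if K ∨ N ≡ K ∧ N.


Expression 1: K ∨ N
Expression 2: K ∧ N
Truth table (K N | Expr1 Expr2):
  T T |   T     T
  T F |   T     F   ← differ
  F T |   T     F   ← differ
  F F |   F     F
Counterexample: K=T, N=F gives Expr1 = T but Expr2 = F, so the expressions are NOT logically equivalent.

No


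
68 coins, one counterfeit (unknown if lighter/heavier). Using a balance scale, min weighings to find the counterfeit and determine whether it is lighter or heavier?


Let n = 68. 136 possibilities (n coins × lighter/heavier); each weighing has 3 outcomes.
Bound for k weighings: say the first weighing puts j coins on each pan. If it tips, the 2j weighed coins remain suspects (each with a known direction) and k-1 weighings give 3^(k-1) outcomes; 3^(k-1) is odd, so 2j ≤ 3^(k-1) - 1. If it balances, the n - 2j unweighed coins remain with direction unknown: 2(n - 2j) ≤ 3^(k-1) - 1 by the same parity argument. Adding, n ≤ (3^(k-1) - 1) + (3^(k-1) - 1)/2 = (3^k - 3)/2, and the classical three-group strategy achieves this (3 coins in 2 weighings, 12 in 3, 39 in 4, 120 in 5).
So we need the smallest k with (3^k - 3)/2 ≥ 68.
k = 4: (3^4 - 3)/2 = 39 < 68 ✗
k = 5: (3^5 - 3)/2 = 120 ≥ 68 ✓

5


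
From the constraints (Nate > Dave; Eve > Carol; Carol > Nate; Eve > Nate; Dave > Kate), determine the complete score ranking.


Constraints: Nate > Dave; Eve > Carol; Carol > Nate; Eve > Nate; Dave > Kate
Method: at each step, the next-highest is the one remaining person who never appears on the smaller side of a constraint between remaining people.
  Step 1: remaining {Carol, Nate, Kate, Dave, Eve}; on the smaller side: {Carol, Nate, Kate, Dave} → Eve is next (Eve > Carol; Eve > Nate).
  Step 2: remaining {Carol, Nate, Kate, Dave}; on the smaller side: {Nate, Kate, Dave} → Carol is next (Carol > Nate).
  Step 3: remaining {Nate, Kate, Dave}; on the smaller side: {Kate, Dave} → Nate is next (Nate > Dave).
  Step 4: remaining {Kate, Dave}; on the smaller side: {Kate} → Dave is next (Dave > Kate).
  Step 5: only Kate remains → lowest.
Final ranking (highest to lowest):

Eve > Carol > Nate > Dave > Kate


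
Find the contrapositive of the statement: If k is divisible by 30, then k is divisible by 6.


Original: If k is divisible by 30, then k is divisible by 6
Contrapositive: If ¬Q, then ¬P
Negate Q: not (k is divisible by 6)
Negate P: not (k is divisible by 30)

If not (k is divisible by 6), then not (k is divisible by 30).


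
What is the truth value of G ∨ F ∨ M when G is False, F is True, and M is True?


G = False, F = True, M = True
Step 1: G ∨ F = False OR True = True
Step 2: True ∨ M = True OR True = True
OR is true when at least one operand is true.

True


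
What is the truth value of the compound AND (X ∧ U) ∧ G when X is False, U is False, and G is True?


X = False, U = False, G = True
Step 1: X ∧ U = False AND False = False
Step 2: False ∧ G = False AND True = False
AND is true only when ALL operands are true.

False


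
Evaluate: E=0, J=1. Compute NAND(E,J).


E AND J = 0
NOT(0) = 1

1


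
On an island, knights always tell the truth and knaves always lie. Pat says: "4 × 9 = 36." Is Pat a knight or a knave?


Statement: "4 × 9 = 36."
Actual: 4 × 9 = 36
Claimed: 36
Statement is TRUE → Pat tells the truth → Knight

Knight


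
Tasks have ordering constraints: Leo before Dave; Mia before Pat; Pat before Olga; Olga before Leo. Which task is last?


Constraints: Leo before Dave; Mia before Pat; Pat before Olga; Olga before Leo
The last task can have nothing scheduled after it, so it must never appear on the left of a 'before'.
Tasks appearing before some other task: Leo, Mia, Pat, Olga.
The only task not in that list is Dave → it is last.

Dave


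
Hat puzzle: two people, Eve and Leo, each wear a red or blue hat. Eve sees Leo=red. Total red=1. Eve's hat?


Total red = 1, Leo = red
Red accounted for: 1
Remaining for Eve: 0
Eve's hat is blue.

blue


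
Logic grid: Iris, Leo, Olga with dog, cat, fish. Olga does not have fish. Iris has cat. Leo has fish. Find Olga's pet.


From clues:
  Iris → cat
  Leo → fish
By elimination, Olga gets the remaining.

dog


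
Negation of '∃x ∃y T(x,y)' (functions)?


Original: ∃x ∃y T(x,y)
Rule: ¬∀→∃, ¬∃→∀, negate predicate.
Negation: ∀x ∀y ¬T(x,y)

∀x ∀y ¬T(x,y)


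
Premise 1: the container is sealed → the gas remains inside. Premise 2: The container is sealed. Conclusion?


Modus ponens: P → Q, P ⊢ Q
P: the container is sealed
Q: the gas remains inside
We have P → Q and P is true.
By modus ponens, Q must be true.

The gas remains inside


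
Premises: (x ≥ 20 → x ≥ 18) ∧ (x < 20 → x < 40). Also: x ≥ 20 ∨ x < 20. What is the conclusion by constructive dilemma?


Constructive dilemma: (P → Q) ∧ (R → S), P ∨ R ⊢ Q ∨ S
Premise 1: x ≥ 20 → x ≥ 18
Premise 2: x < 20 → x < 40
Premise 3: x ≥ 20 ∨ x < 20
Case 1: Assuming x ≥ 20, then by Premise 1, x ≥ 18.
Case 2: Assuming x < 20, then by Premise 2, x < 40.
Since one of x ≥ 20 or x < 20 must hold, we get x ≥ 18 or x < 40.

x ≥ 18 or x < 40.


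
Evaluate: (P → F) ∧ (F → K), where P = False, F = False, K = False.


P = False, F = False, K = False
Step 1: P → F is false only when P=True and F=False. Result: True
Step 2: F → K is false only when F=True and K=False. Result: True
Step 3: True ∧ True = True

True


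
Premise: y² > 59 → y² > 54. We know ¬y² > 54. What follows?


Modus tollens: P → Q, ¬Q ⊢ ¬P
P: y² > 59
Q: y² > 54
We have P → Q and Q is false.
By modus tollens, P must be false.

It is not the case that y² > 59


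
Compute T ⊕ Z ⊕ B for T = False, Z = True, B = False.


T = False, Z = True, B = False
Step 1: T ⊕ Z = False XOR True = True
Step 2: True ⊕ B = True XOR False = True
XOR is true when an odd number of operands are true.

True


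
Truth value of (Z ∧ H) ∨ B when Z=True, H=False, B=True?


Z = True, H = False, B = True
Expression: (Z ∧ H) ∨ B
Step 1: Z ∧ H = True AND False = False
Step 2: (False) ∨ B = False OR True = True

True


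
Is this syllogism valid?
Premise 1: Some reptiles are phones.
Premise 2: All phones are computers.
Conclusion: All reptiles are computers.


Premise 1: Some reptiles are phones.
Premise 2: All phones are computers.
Conclusion: All reptiles are computers.
Fallacy: illicit minor. The minor term (reptiles) is distributed in the conclusion ('All reptiles ...') but undistributed in its premise ('Some reptiles are phones' doesn't cover all reptiles).
Only 'Some reptiles are computers' follows, not 'All'.

Invalid


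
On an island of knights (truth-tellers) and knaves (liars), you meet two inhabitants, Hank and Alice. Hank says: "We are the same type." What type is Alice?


Hank says: "We are the same type."
Case 1: Hank is a Knight (truth-teller)
  Statement is true → they ARE the same → Alice is also a Knight
Case 2: Hank is a Knave (liar)
  Statement is false → they are NOT the same → Alice is a Knight
In both cases, Alice is a Knight.

Knight


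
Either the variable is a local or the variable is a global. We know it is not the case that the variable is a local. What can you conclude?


Disjunctive syllogism: P ∨ Q, ¬P ⊢ Q
Disjunction: the variable is a local ∨ the variable is a global
We know it is not the case that the variable is a local.
By disjunctive syllogism, the other disjunct must be true.

The variable is a global


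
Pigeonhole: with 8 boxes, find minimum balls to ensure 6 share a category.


Pigeonhole: to guarantee k in one of n categories, need (k-1)×n + 1.
k = 6, n = 8
Minimum = (6-1) × 8 + 1 = 5 × 8 + 1

41


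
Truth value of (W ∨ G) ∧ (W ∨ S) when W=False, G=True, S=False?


W = False, G = True, S = False
Expression: (W ∨ G) ∧ (W ∨ S)
Step 1: W ∨ G = False OR True = True
Step 2: W ∨ S = False OR False = False
Step 3: (True) ∧ (False) = True AND False = False

False


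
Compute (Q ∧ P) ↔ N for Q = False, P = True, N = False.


Q = False, P = True, N = False
Step 1: Q ∧ P = False AND True = False
Step 2: (False) ↔ N: true when both sides have same truth value.
Result: False ↔ False = True

True


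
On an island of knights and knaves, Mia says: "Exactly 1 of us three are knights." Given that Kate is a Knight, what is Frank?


Mia claims exactly 1 knights among Mia, Kate, Frank.
Given: Kate is a Knight.

Case 1: Mia is a Knight (tells truth)
  Then exactly 1 of the three are knights.
  Counting Mia, Kate: 2 knight(s) so far. Need -1 more → impossible.
Case 2: Mia is a Knave (lies)
  Then the count is NOT 1.
  If Frank = Knave, count = 1 = 1 → claim would be true, contradicts lie.
  If Frank = Knight, count = 2 ≠ 1 → lie confirmed ✓

Frank is a Knight.

Knight


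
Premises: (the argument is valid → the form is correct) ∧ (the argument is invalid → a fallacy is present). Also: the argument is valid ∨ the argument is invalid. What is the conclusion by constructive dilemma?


Constructive dilemma: (P → Q) ∧ (R → S), P ∨ R ⊢ Q ∨ S
Premise 1: the argument is valid → the form is correct
Premise 2: the argument is invalid → a fallacy is present
Premise 3: the argument is valid ∨ the argument is invalid
Case 1: Assuming the argument is valid, then by Premise 1, the form is correct.
Case 2: Assuming the argument is invalid, then by Premise 2, a fallacy is present.
Since one of the argument is valid or the argument is invalid must hold, we get the form is correct or a fallacy is present.

The form is correct or a fallacy is present.


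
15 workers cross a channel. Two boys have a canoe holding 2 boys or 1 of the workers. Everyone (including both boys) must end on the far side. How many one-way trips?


Per crossing of one of the workers: boys→, one←, one of the workers→, one← = 4 trips
15 × 4 = 60, + 1 final boys→ = 61
Minimum trips = 61

61


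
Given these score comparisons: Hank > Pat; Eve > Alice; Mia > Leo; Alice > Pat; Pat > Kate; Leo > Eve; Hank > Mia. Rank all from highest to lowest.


Constraints: Hank > Pat; Eve > Alice; Mia > Leo; Alice > Pat; Pat > Kate; Leo > Eve; Hank > Mia
Method: at each step, the next-highest is the one remaining person who never appears on the smaller side of a constraint between remaining people.
  Step 1: remaining {Leo, Alice, Mia, Hank, Eve, Pat, Kate}; on the smaller side: {Leo, Alice, Mia, Eve, Pat, Kate} → Hank is next (Hank > Pat; Hank > Mia).
  Step 2: remaining {Leo, Alice, Mia, Eve, Pat, Kate}; on the smaller side: {Leo, Alice, Eve, Pat, Kate} → Mia is next (Mia > Leo).
  Step 3: remaining {Leo, Alice, Eve, Pat, Kate}; on the smaller side: {Alice, Eve, Pat, Kate} → Leo is next (Leo > Eve).
  Step 4: remaining {Alice, Eve, Pat, Kate}; on the smaller side: {Alice, Pat, Kate} → Eve is next (Eve > Alice).
  Step 5: remaining {Alice, Pat, Kate}; on the smaller side: {Pat, Kate} → Alice is next (Alice > Pat).
  Step 6: remaining {Pat, Kate}; on the smaller side: {Kate} → Pat is next (Pat > Kate).
  Step 7: only Kate remains → lowest.
Final ranking (highest to lowest):

Hank > Mia > Leo > Eve > Alice > Pat > Kate


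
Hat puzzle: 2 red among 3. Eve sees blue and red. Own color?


Total red = 2, seen red = 1
Own red = 2 - 1 = 1
Eve's hat is red.

red


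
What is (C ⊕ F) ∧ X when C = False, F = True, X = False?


C = False, F = True, X = False
Step 1: C ⊕ F = False XOR True = True
Step 2: True ∧ X = True AND False = False
XOR true when exactly one of C,F is true; then AND with X.

False


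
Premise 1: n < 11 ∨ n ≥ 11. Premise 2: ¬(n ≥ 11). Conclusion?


Disjunctive syllogism: P ∨ Q, ¬P ⊢ Q
Disjunction: n < 11 ∨ n ≥ 11
We know it is not the case that n ≥ 11.
By disjunctive syllogism, the other disjunct must be true.

n < 11


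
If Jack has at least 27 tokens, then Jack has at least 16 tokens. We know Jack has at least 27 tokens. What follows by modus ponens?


Modus ponens: P → Q, P ⊢ Q
P: Jack has at least 27 tokens
Q: Jack has at least 16 tokens
We have P → Q and P is true.
By modus ponens, Q must be true.

Jack has at least 16 tokens


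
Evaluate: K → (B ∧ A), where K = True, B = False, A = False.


K = True, B = False, A = False
Step 1: B ∧ A = False AND False = False
Step 2: K → (False): false only when K=True and consequent=False.
Result: False

False


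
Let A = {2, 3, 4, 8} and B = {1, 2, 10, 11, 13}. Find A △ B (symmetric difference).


A = {2, 3, 4, 8}
B = {1, 2, 10, 11, 13}
Operation: symmetric difference
In A only: [3, 4, 8], in B only: [1, 10, 11, 13]

{1, 3, 4, 8, 10, 11, 13}


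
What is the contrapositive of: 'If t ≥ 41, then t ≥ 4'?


Original: If t ≥ 41, then t ≥ 4
Contrapositive: If ¬Q, then ¬P
Negate Q: not (t ≥ 4)
Negate P: not (t ≥ 41)

If not (t ≥ 4), then not (t ≥ 41).


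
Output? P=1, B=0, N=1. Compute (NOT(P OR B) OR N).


P OR B = 1
NOT(1) = 0
0 OR 1 = 1

1


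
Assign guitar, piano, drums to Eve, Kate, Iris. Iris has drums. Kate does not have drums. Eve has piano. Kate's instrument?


From clues:
  Iris → drums
  Eve → piano
By elimination, Kate gets the remaining.

guitar


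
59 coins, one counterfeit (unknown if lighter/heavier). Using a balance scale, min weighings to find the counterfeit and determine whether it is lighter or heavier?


Let n = 59. 118 possibilities (n coins × lighter/heavier); each weighing has 3 outcomes.
Bound for k weighings: say the first weighing puts j coins on each pan. If it tips, the 2j weighed coins remain suspects (each with a known direction) and k-1 weighings give 3^(k-1) outcomes; 3^(k-1) is odd, so 2j ≤ 3^(k-1) - 1. If it balances, the n - 2j unweighed coins remain with direction unknown: 2(n - 2j) ≤ 3^(k-1) - 1 by the same parity argument. Adding, n ≤ (3^(k-1) - 1) + (3^(k-1) - 1)/2 = (3^k - 3)/2, and the classical three-group strategy achieves this (3 coins in 2 weighings, 12 in 3, 39 in 4, 120 in 5).
So we need the smallest k with (3^k - 3)/2 ≥ 59.
k = 4: (3^4 - 3)/2 = 39 < 59 ✗
k = 5: (3^5 - 3)/2 = 120 ≥ 59 ✓

5


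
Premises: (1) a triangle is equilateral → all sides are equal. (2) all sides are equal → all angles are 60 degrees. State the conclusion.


Hypothetical syllogism: P → Q, Q → R ⊢ P → R
Premise 1: a triangle is equilateral → all sides are equal
Premise 2: all sides are equal → all angles are 60 degrees
Chain the implications: the middle term (all sides are equal) links the two.
Conclusion: If a triangle is equilateral, then all angles are 60 degrees.

If a triangle is equilateral, then all angles are 60 degrees.


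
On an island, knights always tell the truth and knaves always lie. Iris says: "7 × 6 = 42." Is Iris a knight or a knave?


Statement: "7 × 6 = 42."
Actual: 7 × 6 = 42
Claimed: 42
Statement is TRUE → Iris tells the truth → Knight

Knight


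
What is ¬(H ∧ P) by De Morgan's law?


De Morgan's law: ¬(P ∧ Q) ≡ ¬P ∨ ¬Q
¬(H ∧ P) = ¬H ∨ ¬P

¬H ∨ ¬P


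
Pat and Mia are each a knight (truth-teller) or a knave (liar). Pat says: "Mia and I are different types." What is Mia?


Pat says: "Mia and I are different types."
Case 1: Pat is a Knight (truth-teller)
  Statement is true → they ARE different → Mia is a Knave
Case 2: Pat is a Knave (liar)
  Statement is false → they are NOT different → Mia is a Knave
In both cases, Mia is a Knave.

Knave


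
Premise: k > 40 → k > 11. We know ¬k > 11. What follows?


Modus tollens: P → Q, ¬Q ⊢ ¬P
P: k > 40
Q: k > 11
We have P → Q and Q is false.
By modus tollens, P must be false.

It is not the case that k > 40


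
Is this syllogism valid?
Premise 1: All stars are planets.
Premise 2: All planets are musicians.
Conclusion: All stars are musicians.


Premise 1: All stars are planets.
Premise 2: All planets are musicians.
Conclusion: All stars are musicians.
Barbara syllogism (AAA-1): All A are B, All B are C → All A are C.
Middle term (planets) distributed in premise 2.

Valid


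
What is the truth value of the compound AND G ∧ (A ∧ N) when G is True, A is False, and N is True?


G = True, A = False, N = True
Step 1: A ∧ N = False AND True = False
Step 2: G ∧ False = True AND False = False
AND is true only when ALL operands are true.

False


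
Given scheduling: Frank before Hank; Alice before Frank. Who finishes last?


Constraints: Frank before Hank; Alice before Frank
The last task can have nothing scheduled after it, so it must never appear on the left of a 'before'.
Tasks appearing before some other task: Frank, Alice.
The only task not in that list is Hank → it is last.

Hank


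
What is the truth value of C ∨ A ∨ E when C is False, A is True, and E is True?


C = False, A = True, E = True
Step 1: C ∨ A = False OR True = True
Step 2: True ∨ E = True OR True = True
OR is true when at least one operand is true.

True


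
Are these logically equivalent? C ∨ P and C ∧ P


Expression 1: C ∨ P
Expression 2: C ∧ P
Truth table (C P | Expr1 Expr2):
  T T |   T     T
  T F |   T     F   ← differ
  F T |   T     F   ← differ
  F F |   F     F
Counterexample: C=T, P=F gives Expr1 = T but Expr2 = F, so the expressions are NOT logically equivalent.

No


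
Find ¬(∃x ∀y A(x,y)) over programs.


Original: ∃x ∀y A(x,y)
Rule: ¬∀→∃, ¬∃→∀, negate predicate.
Negation: ∀x ∃y ¬A(x,y)

∀x ∃y ¬A(x,y)


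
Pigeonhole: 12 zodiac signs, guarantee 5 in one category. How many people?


Pigeonhole: to guarantee k in one of n categories, need (k-1)×n + 1.
k = 5, n = 12
Minimum = (5-1) × 12 + 1 = 4 × 12 + 1

49


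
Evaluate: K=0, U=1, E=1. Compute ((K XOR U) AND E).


K XOR U = 0^1 = 1
1 AND 1 = 1

1


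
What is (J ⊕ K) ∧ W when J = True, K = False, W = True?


J = True, K = False, W = True
Step 1: J ⊕ K = True XOR False = True
Step 2: True ∧ W = True AND True = True
XOR true when exactly one of J,K is true; then AND with W.

True


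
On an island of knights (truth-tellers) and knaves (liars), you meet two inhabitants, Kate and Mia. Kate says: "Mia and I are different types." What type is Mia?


Kate says: "Mia and I are different types."
Case 1: Kate is a Knight (truth-teller)
  Statement is true → they ARE different → Mia is a Knave
Case 2: Kate is a Knave (liar)
  Statement is false → they are NOT different → Mia is a Knave
In both cases, Mia is a Knave.

Knave


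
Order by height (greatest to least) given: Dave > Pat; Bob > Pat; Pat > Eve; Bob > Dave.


Constraints: Dave > Pat; Bob > Pat; Pat > Eve; Bob > Dave
Method: at each step, the next-highest is the one remaining person who never appears on the smaller side of a constraint between remaining people.
  Step 1: remaining {Pat, Bob, Eve, Dave}; on the smaller side: {Pat, Eve, Dave} → Bob is next (Bob > Pat; Bob > Dave).
  Step 2: remaining {Pat, Eve, Dave}; on the smaller side: {Pat, Eve} → Dave is next (Dave > Pat).
  Step 3: remaining {Pat, Eve}; on the smaller side: {Eve} → Pat is next (Pat > Eve).
  Step 4: only Eve remains → lowest.
Final ranking (highest to lowest):

Bob > Dave > Pat > Eve


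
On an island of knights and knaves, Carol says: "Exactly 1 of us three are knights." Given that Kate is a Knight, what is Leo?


Carol claims exactly 1 knights among Carol, Kate, Leo.
Given: Kate is a Knight.

Case 1: Carol is a Knight (tells truth)
  Then exactly 1 of the three are knights.
  Counting Carol, Kate: 2 knight(s) so far. Need -1 more → impossible.
Case 2: Carol is a Knave (lies)
  Then the count is NOT 1.
  If Leo = Knave, count = 1 = 1 → claim would be true, contradicts lie.
  If Leo = Knight, count = 2 ≠ 1 → lie confirmed ✓

Leo is a Knight.

Knight


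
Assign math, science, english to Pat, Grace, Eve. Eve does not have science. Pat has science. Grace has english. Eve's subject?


From clues:
  Grace → english
  Pat → science
By elimination, Eve gets the remaining.

math


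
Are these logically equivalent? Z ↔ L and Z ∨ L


Expression 1: Z ↔ L
Expression 2: Z ∨ L
Truth table (Z L | Expr1 Expr2):
  T T |   T     T
  T F |   F     T   ← differ
  F T |   F     T   ← differ
  F F |   T     F   ← differ
Counterexample: Z=T, L=F gives Expr1 = F but Expr2 = T, so the expressions are NOT logically equivalent.

No


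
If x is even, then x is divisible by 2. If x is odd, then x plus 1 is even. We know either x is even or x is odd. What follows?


Constructive dilemma: (P → Q) ∧ (R → S), P ∨ R ⊢ Q ∨ S
Premise 1: x is even → x is divisible by 2
Premise 2: x is odd → x plus 1 is even
Premise 3: x is even ∨ x is odd
Case 1: Assuming x is even, then by Premise 1, x is divisible by 2.
Case 2: Assuming x is odd, then by Premise 2, x plus 1 is even.
Since one of x is even or x is odd must hold, we get x is divisible by 2 or x plus 1 is even.

x is divisible by 2 or x plus 1 is even.


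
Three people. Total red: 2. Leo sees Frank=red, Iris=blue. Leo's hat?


Total red = 2, seen red = 1
Own red = 2 - 1 = 1
Leo's hat is red.

red


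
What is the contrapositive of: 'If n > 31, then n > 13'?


Original: If n > 31, then n > 13
Contrapositive: If ¬Q, then ¬P
Negate Q: not (n > 13)
Negate P: not (n > 31)

If not (n > 13), then not (n > 31).


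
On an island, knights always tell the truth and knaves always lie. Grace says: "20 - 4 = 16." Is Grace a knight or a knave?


Statement: "20 - 4 = 16."
Actual: 20 - 4 = 16
Claimed: 16
Statement is TRUE → Grace tells the truth → Knight

Knight


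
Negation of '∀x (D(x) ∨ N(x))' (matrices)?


Original: ∀x (D(x) ∨ N(x))
Rule: ¬∀→∃, ¬∃→∀, negate predicate.
Negation: ∃x (¬D(x) ∧ ¬N(x))

∃x (¬D(x) ∧ ¬N(x))


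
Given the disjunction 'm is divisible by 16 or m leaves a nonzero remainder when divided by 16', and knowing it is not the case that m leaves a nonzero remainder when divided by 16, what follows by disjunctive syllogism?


Disjunctive syllogism: P ∨ Q, ¬P ⊢ Q
Disjunction: m is divisible by 16 ∨ m leaves a nonzero remainder when divided by 16
We know it is not the case that m leaves a nonzero remainder when divided by 16.
By disjunctive syllogism, the other disjunct must be true.

m is divisible by 16


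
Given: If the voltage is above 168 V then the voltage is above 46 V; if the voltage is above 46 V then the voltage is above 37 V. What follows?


Hypothetical syllogism: P → Q, Q → R ⊢ P → R
Premise 1: the voltage is above 168 V → the voltage is above 46 V
Premise 2: the voltage is above 46 V → the voltage is above 37 V
Chain the implications: the middle term (the voltage is above 46 V) links the two.
Conclusion: If the voltage is above 168 V, then the voltage is above 37 V.

If the voltage is above 168 V, then the voltage is above 37 V.


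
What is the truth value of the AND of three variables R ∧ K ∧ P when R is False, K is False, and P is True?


R = False, K = False, P = True
Step 1: R ∧ K = False AND False = False
Step 2: (False) ∧ P = (False) AND True = False
AND is true only when ALL operands are true.

False


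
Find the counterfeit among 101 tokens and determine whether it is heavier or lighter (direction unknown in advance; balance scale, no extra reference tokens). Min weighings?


Let n = 101. 202 possibilities (n tokens × lighter/heavier); each weighing has 3 outcomes.
Bound for k weighings: say the first weighing puts j tokens on each pan. If it tips, the 2j weighed tokens remain suspects (each with a known direction) and k-1 weighings give 3^(k-1) outcomes; 3^(k-1) is odd, so 2j ≤ 3^(k-1) - 1. If it balances, the n - 2j unweighed tokens remain with direction unknown: 2(n - 2j) ≤ 3^(k-1) - 1 by the same parity argument. Adding, n ≤ (3^(k-1) - 1) + (3^(k-1) - 1)/2 = (3^k - 3)/2, and the classical three-group strategy achieves this (3 tokens in 2 weighings, 12 in 3, 39 in 4, 120 in 5).
So we need the smallest k with (3^k - 3)/2 ≥ 101.
k = 4: (3^4 - 3)/2 = 39 < 101 ✗
k = 5: (3^5 - 3)/2 = 120 ≥ 101 ✓

5


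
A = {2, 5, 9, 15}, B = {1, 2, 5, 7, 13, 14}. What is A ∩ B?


A = {2, 5, 9, 15}
B = {1, 2, 5, 7, 13, 14}
Operation: intersection
Elements in both: 2, 5

{2, 5}


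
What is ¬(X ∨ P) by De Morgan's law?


De Morgan's law: ¬(P ∨ Q) ≡ ¬P ∧ ¬Q
¬(X ∨ P) = ¬X ∧ ¬P

¬X ∧ ¬P


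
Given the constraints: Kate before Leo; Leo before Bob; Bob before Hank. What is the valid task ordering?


Constraints: Kate before Leo; Leo before Bob; Bob before Hank
Method: repeatedly schedule the remaining task that has no remaining task required before it.
  Step 1: remaining {Kate, Bob, Leo, Hank}; every task except Kate still has a predecessor pending → schedule Kate.
  Step 2: remaining {Bob, Leo, Hank}; every task except Leo still has a predecessor pending → schedule Leo.
  Step 3: remaining {Bob, Hank}; every task except Bob still has a predecessor pending → schedule Bob.
  Step 4: only Hank remains → schedule Hank.
Resulting order:

Kate → Leo → Bob → Hank


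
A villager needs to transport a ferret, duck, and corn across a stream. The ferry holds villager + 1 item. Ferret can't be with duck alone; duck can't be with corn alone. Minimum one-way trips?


1. villager+duck → 2. villager ← 3. villager+ferret → 4. villager+duck ← 5. villager+corn → 6. villager ← 7. villager+duck →
Minimum trips = 7

7


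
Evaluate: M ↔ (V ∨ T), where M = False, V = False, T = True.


M = False, V = False, T = True
Step 1: V ∨ T = False OR True = True
Step 2: M ↔ (True): true when both sides have same truth value.
Result: False ↔ True = False

False


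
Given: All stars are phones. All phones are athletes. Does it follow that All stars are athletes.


Premise 1: All stars are phones.
Premise 2: All phones are athletes.
Conclusion: All stars are athletes.
Barbara syllogism (AAA-1): All A are B, All B are C → All A are C.
Middle term (phones) distributed in premise 2.

Valid


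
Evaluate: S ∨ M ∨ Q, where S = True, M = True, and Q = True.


S = True, M = True, Q = True
Step 1: S ∨ M = True OR True = True
Step 2: True ∨ Q = True OR True = True
OR is true when at least one operand is true.

True


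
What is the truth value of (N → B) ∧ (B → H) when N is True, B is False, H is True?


N = True, B = False, H = True
Step 1: N → B is false only when N=True and B=False. Result: False
Step 2: B → H is false only when B=True and H=False. Result: True
Step 3: False ∧ True = False

False


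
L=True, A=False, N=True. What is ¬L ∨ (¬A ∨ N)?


L = True, A = False, N = True
Expression: ¬L ∨ (¬A ∨ N)
Step 1: ¬A = NOT False = True
Step 2: ¬A ∨ N = True OR True = True
Step 3: ¬L = NOT True = False
Step 4: (False) ∨ (True) = False OR True = True

True


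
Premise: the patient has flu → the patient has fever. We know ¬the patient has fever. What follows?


Modus tollens: P → Q, ¬Q ⊢ ¬P
P: the patient has flu
Q: the patient has fever
We have P → Q and Q is false.
By modus tollens, P must be false.

It is not the case that the patient has flu


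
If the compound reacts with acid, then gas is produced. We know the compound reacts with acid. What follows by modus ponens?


Modus ponens: P → Q, P ⊢ Q
P: the compound reacts with acid
Q: gas is produced
We have P → Q and P is true.
By modus ponens, Q must be true.

Gas is produced


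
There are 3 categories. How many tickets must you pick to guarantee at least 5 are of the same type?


Pigeonhole: to guarantee k in one of n categories, need (k-1)×n + 1.
k = 5, n = 3
Minimum = (5-1) × 3 + 1 = 4 × 3 + 1

13


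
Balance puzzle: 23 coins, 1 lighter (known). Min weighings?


Each weighing has 3 outcomes (left heavy / balance / right heavy), so k weighings distinguish at most 3^k cases; splitting into three near-equal groups achieves this.
Need 3^k ≥ 23: 3^2 = 9 < 23 ≤ 3^3 = 27
k = ⌈log₃(23)⌉ = 3

3


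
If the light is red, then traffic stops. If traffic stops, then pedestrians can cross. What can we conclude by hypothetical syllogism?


Hypothetical syllogism: P → Q, Q → R ⊢ P → R
Premise 1: the light is red → traffic stops
Premise 2: traffic stops → pedestrians can cross
Chain the implications: the middle term (traffic stops) links the two.
Conclusion: If the light is red, then pedestrians can cross.

If the light is red, then pedestrians can cross.


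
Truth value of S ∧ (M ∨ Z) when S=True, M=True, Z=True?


S = True, M = True, Z = True
Expression: S ∧ (M ∨ Z)
Step 1: M ∨ Z = True OR True = True
Step 2: S ∧ (True) = True AND True = True

True


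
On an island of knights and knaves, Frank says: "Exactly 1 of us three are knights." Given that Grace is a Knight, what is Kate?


Frank claims exactly 1 knights among Frank, Grace, Kate.
Given: Grace is a Knight.

Case 1: Frank is a Knight (tells truth)
  Then exactly 1 of the three are knights.
  Counting Frank, Grace: 2 knight(s) so far. Need -1 more → impossible.
Case 2: Frank is a Knave (lies)
  Then the count is NOT 1.
  If Kate = Knave, count = 1 = 1 → claim would be true, contradicts lie.
  If Kate = Knight, count = 2 ≠ 1 → lie confirmed ✓

Kate is a Knight.

Knight


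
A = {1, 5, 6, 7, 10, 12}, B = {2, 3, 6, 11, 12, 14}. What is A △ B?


A = {1, 5, 6, 7, 10, 12}
B = {2, 3, 6, 11, 12, 14}
Operation: symmetric difference
In A only: [1, 5, 7, 10], in B only: [2, 3, 11, 14]

{1, 2, 3, 5, 7, 10, 11, 14}


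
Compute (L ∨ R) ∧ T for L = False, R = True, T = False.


L = False, R = True, T = False
Step 1: L ∨ R = False OR True = True
Step 2: True ∧ T = True AND False = False
OR is true when at least one operand is true; AND requires both.

False


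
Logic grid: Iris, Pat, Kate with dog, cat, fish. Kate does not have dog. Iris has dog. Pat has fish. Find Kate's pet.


From clues:
  Iris → dog
  Pat → fish
By elimination, Kate gets the remaining.

cat


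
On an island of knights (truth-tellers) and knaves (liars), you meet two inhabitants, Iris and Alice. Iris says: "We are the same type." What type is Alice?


Iris says: "We are the same type."
Case 1: Iris is a Knight (truth-teller)
  Statement is true → they ARE the same → Alice is also a Knight
Case 2: Iris is a Knave (liar)
  Statement is false → they are NOT the same → Alice is a Knight
In both cases, Alice is a Knight.

Knight


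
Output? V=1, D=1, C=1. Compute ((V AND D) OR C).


V AND D = 1&1 = 1
1 OR 1 = 1

1


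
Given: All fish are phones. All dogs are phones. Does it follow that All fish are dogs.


Premise 1: All fish are phones.
Premise 2: All dogs are phones.
Conclusion: All fish are dogs.
Fallacy: undistributed middle. phones is predicate in both.
Counterexample: fish and dogs could be disjoint subsets of phones.

Invalid


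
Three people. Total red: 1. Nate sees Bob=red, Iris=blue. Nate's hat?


Total red = 1, seen red = 1
Own red = 1 - 1 = 0
Nate's hat is blue.

blue


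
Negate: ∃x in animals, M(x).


Original: ∃x M(x)
Rule: ¬∀→∃, ¬∃→∀, negate predicate.
Negation: ∀x ¬M(x)

∀x ¬M(x)


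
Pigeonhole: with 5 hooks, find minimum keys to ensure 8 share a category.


Pigeonhole: to guarantee k in one of n categories, need (k-1)×n + 1.
k = 8, n = 5
Minimum = (8-1) × 5 + 1 = 7 × 5 + 1

36


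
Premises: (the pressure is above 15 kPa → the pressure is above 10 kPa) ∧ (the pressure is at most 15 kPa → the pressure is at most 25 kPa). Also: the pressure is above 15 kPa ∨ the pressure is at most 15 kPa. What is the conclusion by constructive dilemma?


Constructive dilemma: (P → Q) ∧ (R → S), P ∨ R ⊢ Q ∨ S
Premise 1: the pressure is above 15 kPa → the pressure is above 10 kPa
Premise 2: the pressure is at most 15 kPa → the pressure is at most 25 kPa
Premise 3: the pressure is above 15 kPa ∨ the pressure is at most 15 kPa
Case 1: Assuming the pressure is above 15 kPa, then by Premise 1, the pressure is above 10 kPa.
Case 2: Assuming the pressure is at most 15 kPa, then by Premise 2, the pressure is at most 25 kPa.
Since one of the pressure is above 15 kPa or the pressure is at most 15 kPa must hold, we get the pressure is above 10 kPa or the pressure is at most 25 kPa.

The pressure is above 10 kPa or the pressure is at most 25 kPa.


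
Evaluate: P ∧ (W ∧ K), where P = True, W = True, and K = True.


P = True, W = True, K = True
Step 1: W ∧ K = True AND True = True
Step 2: P ∧ True = True AND True = True
AND is true only when ALL operands are true.

True


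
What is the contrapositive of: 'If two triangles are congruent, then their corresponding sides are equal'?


Original: If two triangles are congruent, then their corresponding sides are equal
Contrapositive: If ¬Q, then ¬P
Negate Q: not (their corresponding sides are equal)
Negate P: not (two triangles are congruent)

If not (their corresponding sides are equal), then not (two triangles are congruent).


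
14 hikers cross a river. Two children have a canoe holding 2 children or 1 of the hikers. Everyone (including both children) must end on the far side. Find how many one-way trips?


Per crossing of one of the hikers: children→, one←, one of the hikers→, one← = 4 trips
14 × 4 = 56, + 1 final children→ = 57
Minimum trips = 57

57


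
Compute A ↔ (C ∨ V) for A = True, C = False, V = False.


A = True, C = False, V = False
Step 1: C ∨ V = False OR False = False
Step 2: A ↔ (False): true when both sides have same truth value.
Result: True ↔ False = False

False


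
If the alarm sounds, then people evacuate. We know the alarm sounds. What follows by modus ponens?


Modus ponens: P → Q, P ⊢ Q
P: the alarm sounds
Q: people evacuate
We have P → Q and P is true.
By modus ponens, Q must be true.

People evacuate
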